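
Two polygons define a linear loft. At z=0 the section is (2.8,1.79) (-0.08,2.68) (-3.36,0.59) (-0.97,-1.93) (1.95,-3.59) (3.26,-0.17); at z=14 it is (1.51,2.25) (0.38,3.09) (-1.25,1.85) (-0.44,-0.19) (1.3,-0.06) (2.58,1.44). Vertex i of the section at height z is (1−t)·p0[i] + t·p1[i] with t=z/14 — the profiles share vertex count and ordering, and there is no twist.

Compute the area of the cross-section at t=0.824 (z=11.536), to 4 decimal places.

Cross-section at t=0.824: each vertex is (1-t)·p0[i] + t·p1[i].
  v1: (1-0.824)·(2.8,1.79) + 0.824·(1.51,2.25) = (1.7370,2.1690)
  v2: (1-0.824)·(-0.08,2.68) + 0.824·(0.38,3.09) = (0.2990,3.0178)
  v3: (1-0.824)·(-3.36,0.59) + 0.824·(-1.25,1.85) = (-1.6214,1.6282)
  v4: (1-0.824)·(-0.97,-1.93) + 0.824·(-0.44,-0.19) = (-0.5333,-0.4962)
  v5: (1-0.824)·(1.95,-3.59) + 0.824·(1.3,-0.06) = (1.4144,-0.6813)
  v6: (1-0.824)·(3.26,-0.17) + 0.824·(2.58,1.44) = (2.6997,1.1566)
Shoelace sum Σ(x_i·y_{i+1} − x_{i+1}·y_i):
  i=1: 1.7370·3.0178 − 0.2990·2.1690 = +4.5935 (running +4.5935)
  i=2: 0.2990·1.6282 − -1.6214·3.0178 = +5.3799 (running +9.9734)
  i=3: -1.6214·-0.4962 − -0.5333·1.6282 = +1.6729 (running +11.6463)
  i=4: -0.5333·-0.6813 − 1.4144·-0.4962 = +1.0652 (running +12.7115)
  i=5: 1.4144·1.1566 − 2.6997·-0.6813 = +3.4752 (running +16.1867)
  i=6: 2.6997·2.1690 − 1.7370·1.1566 = +3.8466 (running +20.0333)
Area = |Σ|/2 = |20.0333|/2 = 10.0166

Area at t=0.824: 10.0166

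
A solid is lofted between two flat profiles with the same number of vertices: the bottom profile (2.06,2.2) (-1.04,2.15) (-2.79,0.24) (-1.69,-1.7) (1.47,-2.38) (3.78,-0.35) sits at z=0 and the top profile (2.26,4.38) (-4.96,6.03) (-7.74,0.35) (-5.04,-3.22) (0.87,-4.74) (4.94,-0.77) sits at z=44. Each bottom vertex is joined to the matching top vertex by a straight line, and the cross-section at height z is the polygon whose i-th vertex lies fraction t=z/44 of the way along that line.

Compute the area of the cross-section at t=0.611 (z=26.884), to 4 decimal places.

Cross-section at t=0.611: each vertex is (1-t)·p0[i] + t·p1[i].
  v1: (1-0.611)·(2.06,2.2) + 0.611·(2.26,4.38) = (2.1822,3.5320)
  v2: (1-0.611)·(-1.04,2.15) + 0.611·(-4.96,6.03) = (-3.4351,4.5207)
  v3: (1-0.611)·(-2.79,0.24) + 0.611·(-7.74,0.35) = (-5.8144,0.3072)
  v4: (1-0.611)·(-1.69,-1.7) + 0.611·(-5.04,-3.22) = (-3.7369,-2.6287)
  v5: (1-0.611)·(1.47,-2.38) + 0.611·(0.87,-4.74) = (1.1034,-3.8220)
  v6: (1-0.611)·(3.78,-0.35) + 0.611·(4.94,-0.77) = (4.4888,-0.6066)
Shoelace sum Σ(x_i·y_{i+1} − x_{i+1}·y_i):
  i=1: 2.1822·4.5207 − -3.4351·3.5320 = +21.9978 (running +21.9978)
  i=2: -3.4351·0.3072 − -5.8144·4.5207 = +25.2300 (running +47.2278)
  i=3: -5.8144·-2.6287 − -3.7369·0.3072 = +16.4326 (running +63.6603)
  i=4: -3.7369·-3.8220 − 1.1034·-2.6287 = +17.1826 (running +80.8429)
  i=5: 1.1034·-0.6066 − 4.4888·-3.8220 = +16.4865 (running +97.3295)
  i=6: 4.4888·3.5320 − 2.1822·-0.6066 = +17.1780 (running +114.5074)
Area = |Σ|/2 = |114.5074|/2 = 57.2537

Area at t=0.611: 57.2537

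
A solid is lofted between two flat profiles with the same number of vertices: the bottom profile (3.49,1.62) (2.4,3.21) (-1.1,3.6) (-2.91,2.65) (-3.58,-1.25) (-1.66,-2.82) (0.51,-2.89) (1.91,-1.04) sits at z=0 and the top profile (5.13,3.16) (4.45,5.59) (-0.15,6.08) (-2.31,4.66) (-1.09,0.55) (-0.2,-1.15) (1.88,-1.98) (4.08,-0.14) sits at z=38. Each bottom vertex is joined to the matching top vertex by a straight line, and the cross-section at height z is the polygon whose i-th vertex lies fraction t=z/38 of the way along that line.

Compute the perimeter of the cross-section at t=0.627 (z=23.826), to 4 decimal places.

Perimeter at t=0.627: 23.1574

Cross-section at t=0.627: each vertex is (1-t)·p0[i] + t·p1[i].
  v1: (1-0.627)·(3.49,1.62) + 0.627·(5.13,3.16) = (4.5183,2.5856)
  v2: (1-0.627)·(2.4,3.21) + 0.627·(4.45,5.59) = (3.6854,4.7023)
  v3: (1-0.627)·(-1.1,3.6) + 0.627·(-0.15,6.08) = (-0.5044,5.1550)
  v4: (1-0.627)·(-2.91,2.65) + 0.627·(-2.31,4.66) = (-2.5338,3.9103)
  v5: (1-0.627)·(-3.58,-1.25) + 0.627·(-1.09,0.55) = (-2.0188,-0.1214)
  v6: (1-0.627)·(-1.66,-2.82) + 0.627·(-0.2,-1.15) = (-0.7446,-1.7729)
  v7: (1-0.627)·(0.51,-2.89) + 0.627·(1.88,-1.98) = (1.3690,-2.3194)
  v8: (1-0.627)·(1.91,-1.04) + 0.627·(4.08,-0.14) = (3.2706,-0.4757)
Perimeter = Σ |v_{i+1} − v_i|:
  edge 1→2: √(-0.8329² + 2.1167²) = 2.2747 (running 2.2747)
  edge 2→3: √(-4.1897² + 0.4527²) = 4.2141 (running 6.4888)
  edge 3→4: √(-2.0295² + -1.2447²) = 2.3807 (running 8.8695)
  edge 4→5: √(0.5150² + -4.0317²) = 4.0644 (running 12.9339)
  edge 5→6: √(1.2742² + -1.6515²) = 2.0859 (running 15.0198)
  edge 6→7: √(2.1136² + -0.5465²) = 2.1831 (running 17.2029)
  edge 7→8: √(1.9016² + 1.8437²) = 2.6487 (running 19.8516)
  edge 8→1: √(1.2477² + 3.0613²) = 3.3058 (running 23.1574)
Perimeter = 23.1574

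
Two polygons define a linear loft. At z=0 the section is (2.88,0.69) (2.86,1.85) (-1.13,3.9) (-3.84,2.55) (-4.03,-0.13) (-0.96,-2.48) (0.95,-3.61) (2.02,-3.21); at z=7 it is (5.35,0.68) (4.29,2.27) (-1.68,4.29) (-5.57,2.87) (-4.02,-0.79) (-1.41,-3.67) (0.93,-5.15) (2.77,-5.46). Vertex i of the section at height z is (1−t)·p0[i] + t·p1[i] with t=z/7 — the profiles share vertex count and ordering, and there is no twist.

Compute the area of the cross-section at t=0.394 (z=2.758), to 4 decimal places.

Area at t=0.394: 45.7761

Cross-section at t=0.394: each vertex is (1-t)·p0[i] + t·p1[i].
  v1: (1-0.394)·(2.88,0.69) + 0.394·(5.35,0.68) = (3.8532,0.6861)
  v2: (1-0.394)·(2.86,1.85) + 0.394·(4.29,2.27) = (3.4234,2.0155)
  v3: (1-0.394)·(-1.13,3.9) + 0.394·(-1.68,4.29) = (-1.3467,4.0537)
  v4: (1-0.394)·(-3.84,2.55) + 0.394·(-5.57,2.87) = (-4.5216,2.6761)
  v5: (1-0.394)·(-4.03,-0.13) + 0.394·(-4.02,-0.79) = (-4.0261,-0.3900)
  v6: (1-0.394)·(-0.96,-2.48) + 0.394·(-1.41,-3.67) = (-1.1373,-2.9489)
  v7: (1-0.394)·(0.95,-3.61) + 0.394·(0.93,-5.15) = (0.9421,-4.2168)
  v8: (1-0.394)·(2.02,-3.21) + 0.394·(2.77,-5.46) = (2.3155,-4.0965)
Shoelace sum Σ(x_i·y_{i+1} − x_{i+1}·y_i):
  i=1: 3.8532·2.0155 − 3.4234·0.6861 = +5.4173 (running +5.4173)
  i=2: 3.4234·4.0537 − -1.3467·2.0155 = +16.5916 (running +22.0090)
  i=3: -1.3467·2.6761 − -4.5216·4.0537 = +14.7252 (running +36.7342)
  i=4: -4.5216·-0.3900 − -4.0261·2.6761 = +12.5377 (running +49.2719)
  i=5: -4.0261·-2.9489 − -1.1373·-0.3900 = +11.4287 (running +60.7006)
  i=6: -1.1373·-4.2168 − 0.9421·-2.9489 = +7.5739 (running +68.2745)
  i=7: 0.9421·-4.0965 − 2.3155·-4.2168 = +5.9045 (running +74.1790)
  i=8: 2.3155·0.6861 − 3.8532·-4.0965 = +17.3731 (running +91.5521)
Area = |Σ|/2 = |91.5521|/2 = 45.7761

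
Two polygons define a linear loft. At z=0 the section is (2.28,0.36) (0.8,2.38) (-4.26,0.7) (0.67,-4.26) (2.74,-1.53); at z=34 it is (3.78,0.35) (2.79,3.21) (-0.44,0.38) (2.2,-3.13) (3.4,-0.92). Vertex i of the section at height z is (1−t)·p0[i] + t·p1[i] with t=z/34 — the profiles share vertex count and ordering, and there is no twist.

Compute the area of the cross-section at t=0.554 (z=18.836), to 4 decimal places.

Area at t=0.554: 18.2628

Cross-section at t=0.554: each vertex is (1-t)·p0[i] + t·p1[i].
  v1: (1-0.554)·(2.28,0.36) + 0.554·(3.78,0.35) = (3.1110,0.3545)
  v2: (1-0.554)·(0.8,2.38) + 0.554·(2.79,3.21) = (1.9025,2.8398)
  v3: (1-0.554)·(-4.26,0.7) + 0.554·(-0.44,0.38) = (-2.1437,0.5227)
  v4: (1-0.554)·(0.67,-4.26) + 0.554·(2.2,-3.13) = (1.5176,-3.6340)
  v5: (1-0.554)·(2.74,-1.53) + 0.554·(3.4,-0.92) = (3.1056,-1.1921)
Shoelace sum Σ(x_i·y_{i+1} − x_{i+1}·y_i):
  i=1: 3.1110·2.8398 − 1.9025·0.3545 = +8.1603 (running +8.1603)
  i=2: 1.9025·0.5227 − -2.1437·2.8398 = +7.0822 (running +15.2426)
  i=3: -2.1437·-3.6340 − 1.5176·0.5227 = +6.9969 (running +22.2395)
  i=4: 1.5176·-1.1921 − 3.1056·-3.6340 = +9.4767 (running +31.7163)
  i=5: 3.1056·0.3545 − 3.1110·-1.1921 = +4.8093 (running +36.5256)
Area = |Σ|/2 = |36.5256|/2 = 18.2628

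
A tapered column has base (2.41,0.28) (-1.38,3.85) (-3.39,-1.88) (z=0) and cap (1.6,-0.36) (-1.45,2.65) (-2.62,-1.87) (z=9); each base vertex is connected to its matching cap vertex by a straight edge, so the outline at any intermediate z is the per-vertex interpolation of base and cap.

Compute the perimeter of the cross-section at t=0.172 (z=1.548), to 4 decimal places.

Cross-section at t=0.172: each vertex is (1-t)·p0[i] + t·p1[i].
  v1: (1-0.172)·(2.41,0.28) + 0.172·(1.6,-0.36) = (2.2707,0.1699)
  v2: (1-0.172)·(-1.38,3.85) + 0.172·(-1.45,2.65) = (-1.3920,3.6436)
  v3: (1-0.172)·(-3.39,-1.88) + 0.172·(-2.62,-1.87) = (-3.2576,-1.8783)
Perimeter = Σ |v_{i+1} − v_i|:
  edge 1→2: √(-3.6627² + 3.4737²) = 5.0480 (running 5.0480)
  edge 2→3: √(-1.8655² + -5.5219²) = 5.8285 (running 10.8765)
  edge 3→1: √(5.5282² + 2.0482²) = 5.8955 (running 16.7719)
Perimeter = 16.7719

Perimeter at t=0.172: 16.7719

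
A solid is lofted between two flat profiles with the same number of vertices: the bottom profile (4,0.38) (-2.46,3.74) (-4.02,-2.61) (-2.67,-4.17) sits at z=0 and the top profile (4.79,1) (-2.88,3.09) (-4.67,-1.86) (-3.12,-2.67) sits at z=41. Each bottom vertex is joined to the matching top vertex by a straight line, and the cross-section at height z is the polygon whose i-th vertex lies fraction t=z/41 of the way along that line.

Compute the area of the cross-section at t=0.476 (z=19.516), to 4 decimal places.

Cross-section at t=0.476: each vertex is (1-t)·p0[i] + t·p1[i].
  v1: (1-0.476)·(4,0.38) + 0.476·(4.79,1) = (4.3760,0.6751)
  v2: (1-0.476)·(-2.46,3.74) + 0.476·(-2.88,3.09) = (-2.6599,3.4306)
  v3: (1-0.476)·(-4.02,-2.61) + 0.476·(-4.67,-1.86) = (-4.3294,-2.2530)
  v4: (1-0.476)·(-2.67,-4.17) + 0.476·(-3.12,-2.67) = (-2.8842,-3.4560)
Shoelace sum Σ(x_i·y_{i+1} − x_{i+1}·y_i):
  i=1: 4.3760·3.4306 − -2.6599·0.6751 = +16.8082 (running +16.8082)
  i=2: -2.6599·-2.2530 − -4.3294·3.4306 = +20.8452 (running +37.6534)
  i=3: -4.3294·-3.4560 − -2.8842·-2.2530 = +8.4643 (running +46.1178)
  i=4: -2.8842·0.6751 − 4.3760·-3.4560 = +13.1764 (running +59.2942)
Area = |Σ|/2 = |59.2942|/2 = 29.6471

Area at t=0.476: 29.6471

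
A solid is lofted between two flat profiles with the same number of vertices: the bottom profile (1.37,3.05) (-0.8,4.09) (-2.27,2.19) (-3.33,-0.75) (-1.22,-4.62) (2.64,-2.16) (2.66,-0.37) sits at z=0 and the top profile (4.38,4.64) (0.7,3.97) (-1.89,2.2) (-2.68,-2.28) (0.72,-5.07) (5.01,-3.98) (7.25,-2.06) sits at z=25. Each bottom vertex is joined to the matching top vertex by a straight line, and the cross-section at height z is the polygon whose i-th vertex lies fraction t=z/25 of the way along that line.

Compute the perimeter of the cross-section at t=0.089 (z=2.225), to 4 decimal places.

Cross-section at t=0.089: each vertex is (1-t)·p0[i] + t·p1[i].
  v1: (1-0.089)·(1.37,3.05) + 0.089·(4.38,4.64) = (1.6379,3.1915)
  v2: (1-0.089)·(-0.8,4.09) + 0.089·(0.7,3.97) = (-0.6665,4.0793)
  v3: (1-0.089)·(-2.27,2.19) + 0.089·(-1.89,2.2) = (-2.2362,2.1909)
  v4: (1-0.089)·(-3.33,-0.75) + 0.089·(-2.68,-2.28) = (-3.2721,-0.8862)
  v5: (1-0.089)·(-1.22,-4.62) + 0.089·(0.72,-5.07) = (-1.0473,-4.6601)
  v6: (1-0.089)·(2.64,-2.16) + 0.089·(5.01,-3.98) = (2.8509,-2.3220)
  v7: (1-0.089)·(2.66,-0.37) + 0.089·(7.25,-2.06) = (3.0685,-0.5204)
Perimeter = Σ |v_{i+1} − v_i|:
  edge 1→2: √(-2.3044² + 0.8878²) = 2.4695 (running 2.4695)
  edge 2→3: √(-1.5697² + -1.8884²) = 2.4556 (running 4.9251)
  edge 3→4: √(-1.0360² + -3.0771²) = 3.2468 (running 8.1719)
  edge 4→5: √(2.2248² + -3.7739²) = 4.3809 (running 12.5528)
  edge 5→6: √(3.8983² + 2.3381²) = 4.5457 (running 17.0984)
  edge 6→7: √(0.2176² + 1.8016²) = 1.8147 (running 18.9131)
  edge 7→1: √(-1.4306² + 3.7119²) = 3.9781 (running 22.8911)
Perimeter = 22.8911

Perimeter at t=0.089: 22.8911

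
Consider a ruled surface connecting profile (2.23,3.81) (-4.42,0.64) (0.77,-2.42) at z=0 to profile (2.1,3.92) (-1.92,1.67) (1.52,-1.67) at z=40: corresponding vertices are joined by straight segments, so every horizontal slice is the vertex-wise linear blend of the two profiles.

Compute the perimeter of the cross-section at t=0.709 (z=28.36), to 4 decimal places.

Cross-section at t=0.709: each vertex is (1-t)·p0[i] + t·p1[i].
  v1: (1-0.709)·(2.23,3.81) + 0.709·(2.1,3.92) = (2.1378,3.8880)
  v2: (1-0.709)·(-4.42,0.64) + 0.709·(-1.92,1.67) = (-2.6475,1.3703)
  v3: (1-0.709)·(0.77,-2.42) + 0.709·(1.52,-1.67) = (1.3017,-1.8882)
Perimeter = Σ |v_{i+1} − v_i|:
  edge 1→2: √(-4.7853² + -2.5177²) = 5.4072 (running 5.4072)
  edge 2→3: √(3.9493² + -3.2585²) = 5.1200 (running 10.5273)
  edge 3→1: √(0.8361² + 5.7762²) = 5.8364 (running 16.3637)
Perimeter = 16.3637

Perimeter at t=0.709: 16.3637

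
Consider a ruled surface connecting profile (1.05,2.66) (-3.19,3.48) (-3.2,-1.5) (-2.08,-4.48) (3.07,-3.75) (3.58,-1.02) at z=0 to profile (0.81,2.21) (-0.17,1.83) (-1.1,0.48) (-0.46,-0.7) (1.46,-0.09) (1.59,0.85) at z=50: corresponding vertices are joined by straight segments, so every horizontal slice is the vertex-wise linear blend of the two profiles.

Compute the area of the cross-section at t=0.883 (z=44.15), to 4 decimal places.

Area at t=0.883: 7.4852

Cross-section at t=0.883: each vertex is (1-t)·p0[i] + t·p1[i].
  v1: (1-0.883)·(1.05,2.66) + 0.883·(0.81,2.21) = (0.8381,2.2626)
  v2: (1-0.883)·(-3.19,3.48) + 0.883·(-0.17,1.83) = (-0.5233,2.0231)
  v3: (1-0.883)·(-3.2,-1.5) + 0.883·(-1.1,0.48) = (-1.3457,0.2483)
  v4: (1-0.883)·(-2.08,-4.48) + 0.883·(-0.46,-0.7) = (-0.6495,-1.1423)
  v5: (1-0.883)·(3.07,-3.75) + 0.883·(1.46,-0.09) = (1.6484,-0.5182)
  v6: (1-0.883)·(3.58,-1.02) + 0.883·(1.59,0.85) = (1.8228,0.6312)
Shoelace sum Σ(x_i·y_{i+1} − x_{i+1}·y_i):
  i=1: 0.8381·2.0231 − -0.5233·2.2626 = +2.8796 (running +2.8796)
  i=2: -0.5233·0.2483 − -1.3457·2.0231 = +2.5925 (running +5.4721)
  i=3: -1.3457·-1.1423 − -0.6495·0.2483 = +1.6984 (running +7.1705)
  i=4: -0.6495·-0.5182 − 1.6484·-1.1423 = +2.2195 (running +9.3900)
  i=5: 1.6484·0.6312 − 1.8228·-0.5182 = +1.9851 (running +11.3751)
  i=6: 1.8228·2.2626 − 0.8381·0.6312 = +3.5954 (running +14.9705)
Area = |Σ|/2 = |14.9705|/2 = 7.4852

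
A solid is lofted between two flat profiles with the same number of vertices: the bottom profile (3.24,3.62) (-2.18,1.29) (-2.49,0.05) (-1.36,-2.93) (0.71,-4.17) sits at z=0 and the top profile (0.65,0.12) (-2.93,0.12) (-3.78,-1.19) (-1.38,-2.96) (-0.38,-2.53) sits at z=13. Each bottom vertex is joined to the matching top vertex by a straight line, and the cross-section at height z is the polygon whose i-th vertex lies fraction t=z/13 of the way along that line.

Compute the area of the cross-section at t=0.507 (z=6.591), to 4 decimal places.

Cross-section at t=0.507: each vertex is (1-t)·p0[i] + t·p1[i].
  v1: (1-0.507)·(3.24,3.62) + 0.507·(0.65,0.12) = (1.9269,1.8455)
  v2: (1-0.507)·(-2.18,1.29) + 0.507·(-2.93,0.12) = (-2.5602,0.6968)
  v3: (1-0.507)·(-2.49,0.05) + 0.507·(-3.78,-1.19) = (-3.1440,-0.5787)
  v4: (1-0.507)·(-1.36,-2.93) + 0.507·(-1.38,-2.96) = (-1.3701,-2.9452)
  v5: (1-0.507)·(0.71,-4.17) + 0.507·(-0.38,-2.53) = (0.1574,-3.3385)
Shoelace sum Σ(x_i·y_{i+1} − x_{i+1}·y_i):
  i=1: 1.9269·0.6968 − -2.5602·1.8455 = +6.0676 (running +6.0676)
  i=2: -2.5602·-0.5787 − -3.1440·0.6968 = +3.6724 (running +9.7400)
  i=3: -3.1440·-2.9452 − -1.3701·-0.5787 = +8.4670 (running +18.2069)
  i=4: -1.3701·-3.3385 − 0.1574·-2.9452 = +5.0377 (running +23.2446)
  i=5: 0.1574·1.8455 − 1.9269·-3.3385 = +6.7233 (running +29.9680)
Area = |Σ|/2 = |29.9680|/2 = 14.9840

Area at t=0.507: 14.9840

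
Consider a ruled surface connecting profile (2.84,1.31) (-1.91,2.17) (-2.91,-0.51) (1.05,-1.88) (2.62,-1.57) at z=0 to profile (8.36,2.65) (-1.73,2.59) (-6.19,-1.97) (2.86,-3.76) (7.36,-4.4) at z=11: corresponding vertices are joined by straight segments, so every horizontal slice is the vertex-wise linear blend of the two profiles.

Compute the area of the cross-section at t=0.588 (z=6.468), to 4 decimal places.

Cross-section at t=0.588: each vertex is (1-t)·p0[i] + t·p1[i].
  v1: (1-0.588)·(2.84,1.31) + 0.588·(8.36,2.65) = (6.0858,2.0979)
  v2: (1-0.588)·(-1.91,2.17) + 0.588·(-1.73,2.59) = (-1.8042,2.4170)
  v3: (1-0.588)·(-2.91,-0.51) + 0.588·(-6.19,-1.97) = (-4.8386,-1.3685)
  v4: (1-0.588)·(1.05,-1.88) + 0.588·(2.86,-3.76) = (2.1143,-2.9854)
  v5: (1-0.588)·(2.62,-1.57) + 0.588·(7.36,-4.4) = (5.4071,-3.2340)
Shoelace sum Σ(x_i·y_{i+1} − x_{i+1}·y_i):
  i=1: 6.0858·2.4170 − -1.8042·2.0979 = +18.4940 (running +18.4940)
  i=2: -1.8042·-1.3685 − -4.8386·2.4170 = +14.1638 (running +32.6578)
  i=3: -4.8386·-2.9854 − 2.1143·-1.3685 = +17.3388 (running +49.9966)
  i=4: 2.1143·-3.2340 − 5.4071·-2.9854 = +9.3050 (running +59.3016)
  i=5: 5.4071·2.0979 − 6.0858·-3.2340 = +31.0253 (running +90.3269)
Area = |Σ|/2 = |90.3269|/2 = 45.1634

Area at t=0.588: 45.1634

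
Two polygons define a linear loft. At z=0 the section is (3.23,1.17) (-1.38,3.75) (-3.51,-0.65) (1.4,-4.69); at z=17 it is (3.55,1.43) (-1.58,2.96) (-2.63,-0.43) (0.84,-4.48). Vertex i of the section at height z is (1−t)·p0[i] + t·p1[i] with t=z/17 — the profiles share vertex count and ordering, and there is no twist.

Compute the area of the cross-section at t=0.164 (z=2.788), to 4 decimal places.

Cross-section at t=0.164: each vertex is (1-t)·p0[i] + t·p1[i].
  v1: (1-0.164)·(3.23,1.17) + 0.164·(3.55,1.43) = (3.2825,1.2126)
  v2: (1-0.164)·(-1.38,3.75) + 0.164·(-1.58,2.96) = (-1.4128,3.6204)
  v3: (1-0.164)·(-3.51,-0.65) + 0.164·(-2.63,-0.43) = (-3.3657,-0.6139)
  v4: (1-0.164)·(1.4,-4.69) + 0.164·(0.84,-4.48) = (1.3082,-4.6556)
Shoelace sum Σ(x_i·y_{i+1} − x_{i+1}·y_i):
  i=1: 3.2825·3.6204 − -1.4128·1.2126 = +13.5972 (running +13.5972)
  i=2: -1.4128·-0.6139 − -3.3657·3.6204 = +13.0526 (running +26.6498)
  i=3: -3.3657·-4.6556 − 1.3082·-0.6139 = +16.4722 (running +43.1221)
  i=4: 1.3082·1.2126 − 3.2825·-4.6556 = +16.8681 (running +59.9902)
Area = |Σ|/2 = |59.9902|/2 = 29.9951

Area at t=0.164: 29.9951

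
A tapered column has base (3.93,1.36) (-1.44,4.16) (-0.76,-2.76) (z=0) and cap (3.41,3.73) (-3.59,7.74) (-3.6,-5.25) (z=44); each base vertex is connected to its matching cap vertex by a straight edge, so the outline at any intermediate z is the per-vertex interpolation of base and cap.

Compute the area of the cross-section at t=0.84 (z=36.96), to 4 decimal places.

Cross-section at t=0.84: each vertex is (1-t)·p0[i] + t·p1[i].
  v1: (1-0.84)·(3.93,1.36) + 0.84·(3.41,3.73) = (3.4932,3.3508)
  v2: (1-0.84)·(-1.44,4.16) + 0.84·(-3.59,7.74) = (-3.2460,7.1672)
  v3: (1-0.84)·(-0.76,-2.76) + 0.84·(-3.6,-5.25) = (-3.1456,-4.8516)
Shoelace sum Σ(x_i·y_{i+1} − x_{i+1}·y_i):
  i=1: 3.4932·7.1672 − -3.2460·3.3508 = +35.9132 (running +35.9132)
  i=2: -3.2460·-4.8516 − -3.1456·7.1672 = +38.2934 (running +74.2066)
  i=3: -3.1456·3.3508 − 3.4932·-4.8516 = +6.4073 (running +80.6139)
Area = |Σ|/2 = |80.6139|/2 = 40.3070

Area at t=0.84: 40.3070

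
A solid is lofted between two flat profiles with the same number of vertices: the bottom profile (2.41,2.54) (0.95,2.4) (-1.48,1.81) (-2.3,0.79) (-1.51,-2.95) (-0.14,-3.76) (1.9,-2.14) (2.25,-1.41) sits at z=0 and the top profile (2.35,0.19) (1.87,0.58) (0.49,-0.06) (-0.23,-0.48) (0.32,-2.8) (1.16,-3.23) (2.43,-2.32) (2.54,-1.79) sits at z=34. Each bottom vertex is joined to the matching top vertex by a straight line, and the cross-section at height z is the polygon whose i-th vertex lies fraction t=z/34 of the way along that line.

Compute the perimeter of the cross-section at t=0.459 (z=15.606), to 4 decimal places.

Cross-section at t=0.459: each vertex is (1-t)·p0[i] + t·p1[i].
  v1: (1-0.459)·(2.41,2.54) + 0.459·(2.35,0.19) = (2.3825,1.4613)
  v2: (1-0.459)·(0.95,2.4) + 0.459·(1.87,0.58) = (1.3723,1.5646)
  v3: (1-0.459)·(-1.48,1.81) + 0.459·(0.49,-0.06) = (-0.5758,0.9517)
  v4: (1-0.459)·(-2.3,0.79) + 0.459·(-0.23,-0.48) = (-1.3499,0.2071)
  v5: (1-0.459)·(-1.51,-2.95) + 0.459·(0.32,-2.8) = (-0.6700,-2.8811)
  v6: (1-0.459)·(-0.14,-3.76) + 0.459·(1.16,-3.23) = (0.4567,-3.5167)
  v7: (1-0.459)·(1.9,-2.14) + 0.459·(2.43,-2.32) = (2.1433,-2.2226)
  v8: (1-0.459)·(2.25,-1.41) + 0.459·(2.54,-1.79) = (2.3831,-1.5844)
Perimeter = Σ |v_{i+1} − v_i|:
  edge 1→2: √(-1.0102² + 0.1033²) = 1.0154 (running 1.0154)
  edge 2→3: √(-1.9480² + -0.6129²) = 2.0422 (running 3.0577)
  edge 3→4: √(-0.7741² + -0.7446²) = 1.0741 (running 4.1317)
  edge 4→5: √(0.6798² + -3.0882²) = 3.1622 (running 7.2939)
  edge 5→6: √(1.1267² + -0.6356²) = 1.2936 (running 8.5875)
  edge 6→7: √(1.6866² + 1.2941²) = 2.1259 (running 10.7134)
  edge 7→8: √(0.2398² + 0.6382²) = 0.6818 (running 11.3952)
  edge 8→1: √(-0.0007² + 3.0458²) = 3.0458 (running 14.4409)
Perimeter = 14.4409

Perimeter at t=0.459: 14.4409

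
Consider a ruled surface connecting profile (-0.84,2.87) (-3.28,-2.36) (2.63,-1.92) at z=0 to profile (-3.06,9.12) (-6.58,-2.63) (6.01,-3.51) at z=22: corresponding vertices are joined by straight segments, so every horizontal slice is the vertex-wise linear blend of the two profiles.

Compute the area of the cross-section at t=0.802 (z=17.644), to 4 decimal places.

Area at t=0.802: 59.9455

Cross-section at t=0.802: each vertex is (1-t)·p0[i] + t·p1[i].
  v1: (1-0.802)·(-0.84,2.87) + 0.802·(-3.06,9.12) = (-2.6204,7.8825)
  v2: (1-0.802)·(-3.28,-2.36) + 0.802·(-6.58,-2.63) = (-5.9266,-2.5765)
  v3: (1-0.802)·(2.63,-1.92) + 0.802·(6.01,-3.51) = (5.3408,-3.1952)
Shoelace sum Σ(x_i·y_{i+1} − x_{i+1}·y_i):
  i=1: -2.6204·-2.5765 − -5.9266·7.8825 = +53.4681 (running +53.4681)
  i=2: -5.9266·-3.1952 − 5.3408·-2.5765 = +32.6972 (running +86.1653)
  i=3: 5.3408·7.8825 − -2.6204·-3.1952 = +33.7258 (running +119.8911)
Area = |Σ|/2 = |119.8911|/2 = 59.9455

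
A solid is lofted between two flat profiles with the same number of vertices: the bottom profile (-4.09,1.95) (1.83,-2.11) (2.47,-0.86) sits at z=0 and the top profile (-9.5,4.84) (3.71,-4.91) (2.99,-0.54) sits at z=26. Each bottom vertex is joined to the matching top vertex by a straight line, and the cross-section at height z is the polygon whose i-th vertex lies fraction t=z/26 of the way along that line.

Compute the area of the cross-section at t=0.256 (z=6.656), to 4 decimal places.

Area at t=0.256: 8.7809

Cross-section at t=0.256: each vertex is (1-t)·p0[i] + t·p1[i].
  v1: (1-0.256)·(-4.09,1.95) + 0.256·(-9.5,4.84) = (-5.4750,2.6898)
  v2: (1-0.256)·(1.83,-2.11) + 0.256·(3.71,-4.91) = (2.3113,-2.8268)
  v3: (1-0.256)·(2.47,-0.86) + 0.256·(2.99,-0.54) = (2.6031,-0.7781)
Shoelace sum Σ(x_i·y_{i+1} − x_{i+1}·y_i):
  i=1: -5.4750·-2.8268 − 2.3113·2.6898 = +9.2596 (running +9.2596)
  i=2: 2.3113·-0.7781 − 2.6031·-2.8268 = +5.5601 (running +14.8198)
  i=3: 2.6031·2.6898 − -5.4750·-0.7781 = +2.7420 (running +17.5618)
Area = |Σ|/2 = |17.5618|/2 = 8.7809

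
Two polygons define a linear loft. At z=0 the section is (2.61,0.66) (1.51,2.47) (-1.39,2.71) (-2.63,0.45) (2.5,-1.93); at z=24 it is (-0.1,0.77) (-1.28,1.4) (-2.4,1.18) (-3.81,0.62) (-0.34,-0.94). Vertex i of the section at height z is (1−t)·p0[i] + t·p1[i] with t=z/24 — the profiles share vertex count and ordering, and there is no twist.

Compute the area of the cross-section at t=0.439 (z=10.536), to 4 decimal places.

Area at t=0.439: 9.7020

Cross-section at t=0.439: each vertex is (1-t)·p0[i] + t·p1[i].
  v1: (1-0.439)·(2.61,0.66) + 0.439·(-0.1,0.77) = (1.4203,0.7083)
  v2: (1-0.439)·(1.51,2.47) + 0.439·(-1.28,1.4) = (0.2852,2.0003)
  v3: (1-0.439)·(-1.39,2.71) + 0.439·(-2.4,1.18) = (-1.8334,2.0383)
  v4: (1-0.439)·(-2.63,0.45) + 0.439·(-3.81,0.62) = (-3.1480,0.5246)
  v5: (1-0.439)·(2.5,-1.93) + 0.439·(-0.34,-0.94) = (1.2532,-1.4954)
Shoelace sum Σ(x_i·y_{i+1} − x_{i+1}·y_i):
  i=1: 1.4203·2.0003 − 0.2852·0.7083 = +2.6390 (running +2.6390)
  i=2: 0.2852·2.0383 − -1.8334·2.0003 = +4.2486 (running +6.8876)
  i=3: -1.8334·0.5246 − -3.1480·2.0383 = +5.4549 (running +12.3424)
  i=4: -3.1480·-1.4954 − 1.2532·0.5246 = +4.0500 (running +16.3925)
  i=5: 1.2532·0.7083 − 1.4203·-1.4954 = +3.0116 (running +19.4040)
Area = |Σ|/2 = |19.4040|/2 = 9.7020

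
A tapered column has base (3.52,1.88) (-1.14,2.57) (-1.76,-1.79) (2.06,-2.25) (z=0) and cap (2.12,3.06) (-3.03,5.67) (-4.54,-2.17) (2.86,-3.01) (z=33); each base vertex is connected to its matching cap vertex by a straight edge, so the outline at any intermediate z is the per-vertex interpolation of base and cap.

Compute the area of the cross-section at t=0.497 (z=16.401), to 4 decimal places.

Area at t=0.497: 30.1843

Cross-section at t=0.497: each vertex is (1-t)·p0[i] + t·p1[i].
  v1: (1-0.497)·(3.52,1.88) + 0.497·(2.12,3.06) = (2.8242,2.4665)
  v2: (1-0.497)·(-1.14,2.57) + 0.497·(-3.03,5.67) = (-2.0793,4.1107)
  v3: (1-0.497)·(-1.76,-1.79) + 0.497·(-4.54,-2.17) = (-3.1417,-1.9789)
  v4: (1-0.497)·(2.06,-2.25) + 0.497·(2.86,-3.01) = (2.4576,-2.6277)
Shoelace sum Σ(x_i·y_{i+1} − x_{i+1}·y_i):
  i=1: 2.8242·4.1107 − -2.0793·2.4665 = +16.7380 (running +16.7380)
  i=2: -2.0793·-1.9789 − -3.1417·4.1107 = +17.0291 (running +33.7671)
  i=3: -3.1417·-2.6277 − 2.4576·-1.9789 = +13.1186 (running +46.8858)
  i=4: 2.4576·2.4665 − 2.8242·-2.6277 = +13.4828 (running +60.3686)
Area = |Σ|/2 = |60.3686|/2 = 30.1843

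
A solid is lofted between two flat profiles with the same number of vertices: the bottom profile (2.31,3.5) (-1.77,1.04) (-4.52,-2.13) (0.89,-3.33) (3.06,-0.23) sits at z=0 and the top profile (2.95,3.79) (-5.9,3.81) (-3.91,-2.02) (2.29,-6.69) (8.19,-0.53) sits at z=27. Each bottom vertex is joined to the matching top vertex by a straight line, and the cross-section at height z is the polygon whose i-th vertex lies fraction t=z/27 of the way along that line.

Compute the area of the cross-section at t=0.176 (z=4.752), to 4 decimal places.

Cross-section at t=0.176: each vertex is (1-t)·p0[i] + t·p1[i].
  v1: (1-0.176)·(2.31,3.5) + 0.176·(2.95,3.79) = (2.4226,3.5510)
  v2: (1-0.176)·(-1.77,1.04) + 0.176·(-5.9,3.81) = (-2.4969,1.5275)
  v3: (1-0.176)·(-4.52,-2.13) + 0.176·(-3.91,-2.02) = (-4.4126,-2.1106)
  v4: (1-0.176)·(0.89,-3.33) + 0.176·(2.29,-6.69) = (1.1364,-3.9214)
  v5: (1-0.176)·(3.06,-0.23) + 0.176·(8.19,-0.53) = (3.9629,-0.2828)
Shoelace sum Σ(x_i·y_{i+1} − x_{i+1}·y_i):
  i=1: 2.4226·1.5275 − -2.4969·3.5510 = +12.5672 (running +12.5672)
  i=2: -2.4969·-2.1106 − -4.4126·1.5275 = +12.0104 (running +24.5776)
  i=3: -4.4126·-3.9214 − 1.1364·-2.1106 = +19.7021 (running +44.2796)
  i=4: 1.1364·-0.2828 − 3.9629·-3.9214 = +15.2185 (running +59.4981)
  i=5: 3.9629·3.5510 − 2.4226·-0.2828 = +14.7575 (running +74.2556)
Area = |Σ|/2 = |74.2556|/2 = 37.1278

Area at t=0.176: 37.1278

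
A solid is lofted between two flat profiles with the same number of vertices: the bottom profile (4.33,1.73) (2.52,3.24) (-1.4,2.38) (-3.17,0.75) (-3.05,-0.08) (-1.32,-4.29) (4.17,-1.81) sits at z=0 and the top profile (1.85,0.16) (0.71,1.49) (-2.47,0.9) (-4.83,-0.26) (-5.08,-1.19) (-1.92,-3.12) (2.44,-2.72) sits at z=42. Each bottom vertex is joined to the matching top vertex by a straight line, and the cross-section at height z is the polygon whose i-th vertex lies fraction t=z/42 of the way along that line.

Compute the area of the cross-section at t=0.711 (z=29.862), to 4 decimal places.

Area at t=0.711: 28.2681

Cross-section at t=0.711: each vertex is (1-t)·p0[i] + t·p1[i].
  v1: (1-0.711)·(4.33,1.73) + 0.711·(1.85,0.16) = (2.5667,0.6137)
  v2: (1-0.711)·(2.52,3.24) + 0.711·(0.71,1.49) = (1.2331,1.9958)
  v3: (1-0.711)·(-1.4,2.38) + 0.711·(-2.47,0.9) = (-2.1608,1.3277)
  v4: (1-0.711)·(-3.17,0.75) + 0.711·(-4.83,-0.26) = (-4.3503,0.0319)
  v5: (1-0.711)·(-3.05,-0.08) + 0.711·(-5.08,-1.19) = (-4.4933,-0.8692)
  v6: (1-0.711)·(-1.32,-4.29) + 0.711·(-1.92,-3.12) = (-1.7466,-3.4581)
  v7: (1-0.711)·(4.17,-1.81) + 0.711·(2.44,-2.72) = (2.9400,-2.4570)
Shoelace sum Σ(x_i·y_{i+1} − x_{i+1}·y_i):
  i=1: 2.5667·1.9958 − 1.2331·0.6137 = +4.3657 (running +4.3657)
  i=2: 1.2331·1.3277 − -2.1608·1.9958 = +5.9496 (running +10.3153)
  i=3: -2.1608·0.0319 − -4.3503·1.3277 = +5.7070 (running +16.0223)
  i=4: -4.3503·-0.8692 − -4.4933·0.0319 = +3.9246 (running +19.9469)
  i=5: -4.4933·-3.4581 − -1.7466·-0.8692 = +14.0204 (running +33.9673)
  i=6: -1.7466·-2.4570 − 2.9400·-3.4581 = +14.4582 (running +48.4255)
  i=7: 2.9400·0.6137 − 2.5667·-2.4570 = +8.1108 (running +56.5363)
Area = |Σ|/2 = |56.5363|/2 = 28.2681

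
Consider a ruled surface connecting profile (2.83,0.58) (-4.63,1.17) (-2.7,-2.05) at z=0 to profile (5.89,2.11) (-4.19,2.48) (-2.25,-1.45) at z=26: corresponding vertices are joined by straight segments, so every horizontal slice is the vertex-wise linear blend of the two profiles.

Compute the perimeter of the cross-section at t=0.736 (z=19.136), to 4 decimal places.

Perimeter at t=0.736: 21.7673

Cross-section at t=0.736: each vertex is (1-t)·p0[i] + t·p1[i].
  v1: (1-0.736)·(2.83,0.58) + 0.736·(5.89,2.11) = (5.0822,1.7061)
  v2: (1-0.736)·(-4.63,1.17) + 0.736·(-4.19,2.48) = (-4.3062,2.1342)
  v3: (1-0.736)·(-2.7,-2.05) + 0.736·(-2.25,-1.45) = (-2.3688,-1.6084)
Perimeter = Σ |v_{i+1} − v_i|:
  edge 1→2: √(-9.3883² + 0.4281²) = 9.3981 (running 9.3981)
  edge 2→3: √(1.9374² + -3.7426²) = 4.2143 (running 13.6124)
  edge 3→1: √(7.4510² + 3.3145²) = 8.1549 (running 21.7673)
Perimeter = 21.7673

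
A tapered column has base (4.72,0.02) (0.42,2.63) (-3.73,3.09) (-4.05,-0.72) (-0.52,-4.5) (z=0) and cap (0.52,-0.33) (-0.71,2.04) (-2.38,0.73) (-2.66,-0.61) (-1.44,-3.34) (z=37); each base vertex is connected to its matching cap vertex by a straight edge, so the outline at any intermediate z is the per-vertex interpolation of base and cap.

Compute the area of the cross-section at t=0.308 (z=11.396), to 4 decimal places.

Cross-section at t=0.308: each vertex is (1-t)·p0[i] + t·p1[i].
  v1: (1-0.308)·(4.72,0.02) + 0.308·(0.52,-0.33) = (3.4264,-0.0878)
  v2: (1-0.308)·(0.42,2.63) + 0.308·(-0.71,2.04) = (0.0720,2.4483)
  v3: (1-0.308)·(-3.73,3.09) + 0.308·(-2.38,0.73) = (-3.3142,2.3631)
  v4: (1-0.308)·(-4.05,-0.72) + 0.308·(-2.66,-0.61) = (-3.6219,-0.6861)
  v5: (1-0.308)·(-0.52,-4.5) + 0.308·(-1.44,-3.34) = (-0.8034,-4.1427)
Shoelace sum Σ(x_i·y_{i+1} − x_{i+1}·y_i):
  i=1: 3.4264·2.4483 − 0.0720·-0.0878 = +8.3951 (running +8.3951)
  i=2: 0.0720·2.3631 − -3.3142·2.4483 = +8.2841 (running +16.6792)
  i=3: -3.3142·-0.6861 − -3.6219·2.3631 = +10.8329 (running +27.5121)
  i=4: -3.6219·-4.1427 − -0.8034·-0.6861 = +14.4532 (running +41.9654)
  i=5: -0.8034·-0.0878 − 3.4264·-4.1427 = +14.2652 (running +56.2305)
Area = |Σ|/2 = |56.2305|/2 = 28.1153

Area at t=0.308: 28.1153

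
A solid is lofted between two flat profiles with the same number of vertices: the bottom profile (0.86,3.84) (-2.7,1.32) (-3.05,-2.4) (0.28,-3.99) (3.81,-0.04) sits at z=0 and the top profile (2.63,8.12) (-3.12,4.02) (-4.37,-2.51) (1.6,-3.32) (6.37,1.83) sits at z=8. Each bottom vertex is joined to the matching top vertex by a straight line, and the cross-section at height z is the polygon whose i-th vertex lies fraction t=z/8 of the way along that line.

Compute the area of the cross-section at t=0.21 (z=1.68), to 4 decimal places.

Cross-section at t=0.21: each vertex is (1-t)·p0[i] + t·p1[i].
  v1: (1-0.21)·(0.86,3.84) + 0.21·(2.63,8.12) = (1.2317,4.7388)
  v2: (1-0.21)·(-2.7,1.32) + 0.21·(-3.12,4.02) = (-2.7882,1.8870)
  v3: (1-0.21)·(-3.05,-2.4) + 0.21·(-4.37,-2.51) = (-3.3272,-2.4231)
  v4: (1-0.21)·(0.28,-3.99) + 0.21·(1.6,-3.32) = (0.5572,-3.8493)
  v5: (1-0.21)·(3.81,-0.04) + 0.21·(6.37,1.83) = (4.3476,0.3527)
Shoelace sum Σ(x_i·y_{i+1} − x_{i+1}·y_i):
  i=1: 1.2317·1.8870 − -2.7882·4.7388 = +15.5369 (running +15.5369)
  i=2: -2.7882·-2.4231 − -3.3272·1.8870 = +13.0345 (running +28.5715)
  i=3: -3.3272·-3.8493 − 0.5572·-2.4231 = +14.1575 (running +42.7290)
  i=4: 0.5572·0.3527 − 4.3476·-3.8493 = +16.9317 (running +59.6607)
  i=5: 4.3476·4.7388 − 1.2317·0.3527 = +20.1680 (running +79.8287)
Area = |Σ|/2 = |79.8287|/2 = 39.9144

Area at t=0.21: 39.9144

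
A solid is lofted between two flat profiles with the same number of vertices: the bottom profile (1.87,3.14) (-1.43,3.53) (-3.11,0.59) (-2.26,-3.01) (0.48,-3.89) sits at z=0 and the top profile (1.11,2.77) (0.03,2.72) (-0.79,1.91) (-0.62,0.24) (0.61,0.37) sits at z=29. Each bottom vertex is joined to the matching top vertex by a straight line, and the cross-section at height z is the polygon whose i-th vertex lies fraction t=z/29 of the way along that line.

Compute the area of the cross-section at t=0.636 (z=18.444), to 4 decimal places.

Cross-section at t=0.636: each vertex is (1-t)·p0[i] + t·p1[i].
  v1: (1-0.636)·(1.87,3.14) + 0.636·(1.11,2.77) = (1.3866,2.9047)
  v2: (1-0.636)·(-1.43,3.53) + 0.636·(0.03,2.72) = (-0.5014,3.0148)
  v3: (1-0.636)·(-3.11,0.59) + 0.636·(-0.79,1.91) = (-1.6345,1.4295)
  v4: (1-0.636)·(-2.26,-3.01) + 0.636·(-0.62,0.24) = (-1.2170,-0.9430)
  v5: (1-0.636)·(0.48,-3.89) + 0.636·(0.61,0.37) = (0.5627,-1.1806)
Shoelace sum Σ(x_i·y_{i+1} − x_{i+1}·y_i):
  i=1: 1.3866·3.0148 − -0.5014·2.9047 = +5.6370 (running +5.6370)
  i=2: -0.5014·1.4295 − -1.6345·3.0148 = +4.2109 (running +9.8479)
  i=3: -1.6345·-0.9430 − -1.2170·1.4295 = +3.2810 (running +13.1289)
  i=4: -1.2170·-1.1806 − 0.5627·-0.9430 = +1.9674 (running +15.0963)
  i=5: 0.5627·2.9047 − 1.3866·-1.1806 = +3.2715 (running +18.3678)
Area = |Σ|/2 = |18.3678|/2 = 9.1839

Area at t=0.636: 9.1839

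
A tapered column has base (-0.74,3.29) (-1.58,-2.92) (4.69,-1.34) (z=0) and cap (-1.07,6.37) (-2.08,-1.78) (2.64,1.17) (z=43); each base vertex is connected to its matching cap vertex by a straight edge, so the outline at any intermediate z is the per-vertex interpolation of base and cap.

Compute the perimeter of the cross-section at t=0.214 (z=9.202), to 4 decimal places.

Cross-section at t=0.214: each vertex is (1-t)·p0[i] + t·p1[i].
  v1: (1-0.214)·(-0.74,3.29) + 0.214·(-1.07,6.37) = (-0.8106,3.9491)
  v2: (1-0.214)·(-1.58,-2.92) + 0.214·(-2.08,-1.78) = (-1.6870,-2.6760)
  v3: (1-0.214)·(4.69,-1.34) + 0.214·(2.64,1.17) = (4.2513,-0.8029)
Perimeter = Σ |v_{i+1} − v_i|:
  edge 1→2: √(-0.8764² + -6.6252²) = 6.6829 (running 6.6829)
  edge 2→3: √(5.9383² + 1.8732²) = 6.2267 (running 12.9096)
  edge 3→1: √(-5.0619² + 4.7520²) = 6.9429 (running 19.8525)
Perimeter = 19.8525

Perimeter at t=0.214: 19.8525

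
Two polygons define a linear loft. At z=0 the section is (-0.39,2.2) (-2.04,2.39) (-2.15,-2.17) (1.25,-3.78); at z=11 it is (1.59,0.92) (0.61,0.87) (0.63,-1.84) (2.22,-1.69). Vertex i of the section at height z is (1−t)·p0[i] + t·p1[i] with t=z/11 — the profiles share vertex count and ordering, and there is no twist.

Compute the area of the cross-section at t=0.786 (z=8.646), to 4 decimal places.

Cross-section at t=0.786: each vertex is (1-t)·p0[i] + t·p1[i].
  v1: (1-0.786)·(-0.39,2.2) + 0.786·(1.59,0.92) = (1.1663,1.1939)
  v2: (1-0.786)·(-2.04,2.39) + 0.786·(0.61,0.87) = (0.0429,1.1953)
  v3: (1-0.786)·(-2.15,-2.17) + 0.786·(0.63,-1.84) = (0.0351,-1.9106)
  v4: (1-0.786)·(1.25,-3.78) + 0.786·(2.22,-1.69) = (2.0124,-2.1373)
Shoelace sum Σ(x_i·y_{i+1} − x_{i+1}·y_i):
  i=1: 1.1663·1.1953 − 0.0429·1.1939 = +1.3428 (running +1.3428)
  i=2: 0.0429·-1.9106 − 0.0351·1.1953 = -0.1239 (running +1.2189)
  i=3: 0.0351·-2.1373 − 2.0124·-1.9106 = +3.7700 (running +4.9889)
  i=4: 2.0124·1.1939 − 1.1663·-2.1373 = +4.8953 (running +9.8842)
Area = |Σ|/2 = |9.8842|/2 = 4.9421

Area at t=0.786: 4.9421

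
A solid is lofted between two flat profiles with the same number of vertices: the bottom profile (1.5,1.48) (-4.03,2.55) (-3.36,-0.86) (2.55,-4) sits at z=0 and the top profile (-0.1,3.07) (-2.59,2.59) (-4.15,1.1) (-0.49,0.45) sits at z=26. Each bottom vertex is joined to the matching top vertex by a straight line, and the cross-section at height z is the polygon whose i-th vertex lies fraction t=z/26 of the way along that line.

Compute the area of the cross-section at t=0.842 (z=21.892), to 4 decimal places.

Area at t=0.842: 8.7738

Cross-section at t=0.842: each vertex is (1-t)·p0[i] + t·p1[i].
  v1: (1-0.842)·(1.5,1.48) + 0.842·(-0.1,3.07) = (0.1528,2.8188)
  v2: (1-0.842)·(-4.03,2.55) + 0.842·(-2.59,2.59) = (-2.8175,2.5837)
  v3: (1-0.842)·(-3.36,-0.86) + 0.842·(-4.15,1.1) = (-4.0252,0.7903)
  v4: (1-0.842)·(2.55,-4) + 0.842·(-0.49,0.45) = (-0.0097,-0.2531)
Shoelace sum Σ(x_i·y_{i+1} − x_{i+1}·y_i):
  i=1: 0.1528·2.5837 − -2.8175·2.8188 = +8.3368 (running +8.3368)
  i=2: -2.8175·0.7903 − -4.0252·2.5837 = +8.1730 (running +16.5098)
  i=3: -4.0252·-0.2531 − -0.0097·0.7903 = +1.0264 (running +17.5362)
  i=4: -0.0097·2.8188 − 0.1528·-0.2531 = +0.0114 (running +17.5476)
Area = |Σ|/2 = |17.5476|/2 = 8.7738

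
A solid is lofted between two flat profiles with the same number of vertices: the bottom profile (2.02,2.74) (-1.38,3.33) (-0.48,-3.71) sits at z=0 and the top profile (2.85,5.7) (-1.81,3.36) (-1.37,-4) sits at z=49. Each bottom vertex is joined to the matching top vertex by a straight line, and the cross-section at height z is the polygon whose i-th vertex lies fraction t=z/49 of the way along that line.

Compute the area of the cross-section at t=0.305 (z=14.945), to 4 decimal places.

Cross-section at t=0.305: each vertex is (1-t)·p0[i] + t·p1[i].
  v1: (1-0.305)·(2.02,2.74) + 0.305·(2.85,5.7) = (2.2732,3.6428)
  v2: (1-0.305)·(-1.38,3.33) + 0.305·(-1.81,3.36) = (-1.5112,3.3392)
  v3: (1-0.305)·(-0.48,-3.71) + 0.305·(-1.37,-4) = (-0.7514,-3.7984)
Shoelace sum Σ(x_i·y_{i+1} − x_{i+1}·y_i):
  i=1: 2.2732·3.3392 − -1.5112·3.6428 = +13.0952 (running +13.0952)
  i=2: -1.5112·-3.7984 − -0.7514·3.3392 = +8.2492 (running +21.3444)
  i=3: -0.7514·3.6428 − 2.2732·-3.7984 = +5.8971 (running +27.2415)
Area = |Σ|/2 = |27.2415|/2 = 13.6208

Area at t=0.305: 13.6208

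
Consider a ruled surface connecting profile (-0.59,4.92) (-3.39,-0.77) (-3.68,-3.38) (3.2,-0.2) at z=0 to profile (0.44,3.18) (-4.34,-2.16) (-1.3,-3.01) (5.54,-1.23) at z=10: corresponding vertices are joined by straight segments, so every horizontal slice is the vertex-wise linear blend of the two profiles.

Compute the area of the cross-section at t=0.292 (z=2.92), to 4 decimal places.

Cross-section at t=0.292: each vertex is (1-t)·p0[i] + t·p1[i].
  v1: (1-0.292)·(-0.59,4.92) + 0.292·(0.44,3.18) = (-0.2892,4.4119)
  v2: (1-0.292)·(-3.39,-0.77) + 0.292·(-4.34,-2.16) = (-3.6674,-1.1759)
  v3: (1-0.292)·(-3.68,-3.38) + 0.292·(-1.3,-3.01) = (-2.9850,-3.2720)
  v4: (1-0.292)·(3.2,-0.2) + 0.292·(5.54,-1.23) = (3.8833,-0.5008)
Shoelace sum Σ(x_i·y_{i+1} − x_{i+1}·y_i):
  i=1: -0.2892·-1.1759 − -3.6674·4.4119 = +16.5204 (running +16.5204)
  i=2: -3.6674·-3.2720 − -2.9850·-1.1759 = +8.4895 (running +25.0099)
  i=3: -2.9850·-0.5008 − 3.8833·-3.2720 = +14.2007 (running +39.2106)
  i=4: 3.8833·4.4119 − -0.2892·-0.5008 = +16.9879 (running +56.1985)
Area = |Σ|/2 = |56.1985|/2 = 28.0993

Area at t=0.292: 28.0993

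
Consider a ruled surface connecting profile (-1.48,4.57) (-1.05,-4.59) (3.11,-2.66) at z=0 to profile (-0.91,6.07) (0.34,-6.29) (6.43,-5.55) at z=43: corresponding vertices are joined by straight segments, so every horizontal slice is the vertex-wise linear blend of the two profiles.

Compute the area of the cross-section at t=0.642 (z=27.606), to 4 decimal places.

Area at t=0.642: 30.8312

Cross-section at t=0.642: each vertex is (1-t)·p0[i] + t·p1[i].
  v1: (1-0.642)·(-1.48,4.57) + 0.642·(-0.91,6.07) = (-1.1141,5.5330)
  v2: (1-0.642)·(-1.05,-4.59) + 0.642·(0.34,-6.29) = (-0.1576,-5.6814)
  v3: (1-0.642)·(3.11,-2.66) + 0.642·(6.43,-5.55) = (5.2414,-4.5154)
Shoelace sum Σ(x_i·y_{i+1} − x_{i+1}·y_i):
  i=1: -1.1141·-5.6814 − -0.1576·5.5330 = +7.2015 (running +7.2015)
  i=2: -0.1576·-4.5154 − 5.2414·-5.6814 = +30.4904 (running +37.6920)
  i=3: 5.2414·5.5330 − -1.1141·-4.5154 = +23.9705 (running +61.6624)
Area = |Σ|/2 = |61.6624|/2 = 30.8312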